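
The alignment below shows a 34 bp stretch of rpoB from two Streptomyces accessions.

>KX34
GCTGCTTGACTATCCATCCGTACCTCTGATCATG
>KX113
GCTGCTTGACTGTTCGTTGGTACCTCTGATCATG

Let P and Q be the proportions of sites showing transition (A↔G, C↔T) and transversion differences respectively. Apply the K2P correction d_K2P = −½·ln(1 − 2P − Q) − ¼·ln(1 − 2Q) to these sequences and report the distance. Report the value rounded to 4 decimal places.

0.1689

Mismatches occur at site 12 (A→G, transition), site 14 (C→T, transition), site 16 (A→G, transition), site 18 (C→T, transition), site 19 (C→G, transversion).
Of the 5 differences, 4 transitions and 1 transversion over 34 sites: P = 4/34 = 0.117647, Q = 1/34 = 0.029412.
d = −0.5·ln(0.735294) − 0.25·ln(0.941176) = −0.5·(-0.307485) − 0.25·(-0.060625) = 0.1689.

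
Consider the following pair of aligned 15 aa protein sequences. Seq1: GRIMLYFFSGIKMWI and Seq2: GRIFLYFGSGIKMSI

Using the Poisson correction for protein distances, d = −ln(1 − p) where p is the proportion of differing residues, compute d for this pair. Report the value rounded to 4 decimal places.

Differing sites — 4:M/F; 8:F/G; 14:W/S.
p = 3/15 = 0.200000.
d = −ln(1 − 0.200000) = −ln(0.800000) = 0.2231.

0.2231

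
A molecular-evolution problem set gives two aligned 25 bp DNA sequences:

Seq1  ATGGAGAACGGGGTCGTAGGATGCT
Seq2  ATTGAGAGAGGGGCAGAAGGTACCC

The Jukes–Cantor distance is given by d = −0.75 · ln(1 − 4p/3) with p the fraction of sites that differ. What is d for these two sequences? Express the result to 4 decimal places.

The sequences differ at positions 3 (G/T), 8 (A/G), 9 (C/A), 14 (T/C), 15 (C/A), 17 (T/A), 21 (A/T), 22 (T/A), 23 (G/C), 25 (T/C).
p = 10/25 = 0.400000.
d = −0.75 · ln(1 − (4/3)·0.400000) = −0.75 · ln(0.466667) = −0.75 · (-0.762139) = 0.5716.

0.5716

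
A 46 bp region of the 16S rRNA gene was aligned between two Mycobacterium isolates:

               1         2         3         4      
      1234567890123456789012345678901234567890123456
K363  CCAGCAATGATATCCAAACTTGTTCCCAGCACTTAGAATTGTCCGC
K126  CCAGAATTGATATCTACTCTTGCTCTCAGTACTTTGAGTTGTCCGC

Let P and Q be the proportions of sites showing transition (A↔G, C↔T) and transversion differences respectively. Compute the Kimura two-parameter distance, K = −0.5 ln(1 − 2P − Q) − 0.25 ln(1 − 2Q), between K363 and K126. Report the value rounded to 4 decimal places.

0.2586

Mismatches occur at site 5 (C↔A, transversion), site 7 (A↔T, transversion), site 15 (C↔T, transition), site 17 (A↔C, transversion), site 18 (A↔T, transversion), site 23 (T↔C, transition), site 26 (C↔T, transition), site 30 (C↔T, transition), site 35 (A↔T, transversion), site 38 (A↔G, transition).
Of the 10 differences, 5 transitions and 5 transversions over 46 sites: P = 5/46 = 0.108696, Q = 5/46 = 0.108696.
d = −0.5·ln(0.673912) − 0.25·ln(0.782608) = −0.5·(-0.394656) − 0.25·(-0.245123) = 0.2586.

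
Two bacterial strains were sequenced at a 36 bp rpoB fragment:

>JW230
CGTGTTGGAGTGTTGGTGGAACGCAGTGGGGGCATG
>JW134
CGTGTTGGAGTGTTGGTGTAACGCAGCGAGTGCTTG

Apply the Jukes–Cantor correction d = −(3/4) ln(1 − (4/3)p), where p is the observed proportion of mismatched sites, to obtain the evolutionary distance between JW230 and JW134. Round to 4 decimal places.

Differing sites — 19:G/T; 27:T/C; 29:G/A; 31:G/T; 34:A/T.
p = 5/36 = 0.138889.
d = −0.75 · ln(1 − (4/3)·0.138889) = −0.75 · ln(0.814815) = −0.75 · (-0.204794) = 0.1536.

0.1536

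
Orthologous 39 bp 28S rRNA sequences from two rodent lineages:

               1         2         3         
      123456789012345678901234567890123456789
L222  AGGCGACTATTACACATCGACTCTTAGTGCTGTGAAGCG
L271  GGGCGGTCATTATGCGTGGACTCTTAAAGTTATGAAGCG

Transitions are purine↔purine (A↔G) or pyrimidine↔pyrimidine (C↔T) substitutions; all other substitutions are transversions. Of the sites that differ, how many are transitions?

10

Differing sites — 1:A/G (Ti); 6:A/G (Ti); 7:C/T (Ti); 8:T/C (Ti); 13:C/T (Ti); 14:A/G (Ti); 16:A/G (Ti); 18:C/G (Tv); 27:G/A (Ti); 28:T/A (Tv); 30:C/T (Ti); 32:G/A (Ti).
Of the 12 differences, 10 transitions and 2 transversions, so the answer is 10.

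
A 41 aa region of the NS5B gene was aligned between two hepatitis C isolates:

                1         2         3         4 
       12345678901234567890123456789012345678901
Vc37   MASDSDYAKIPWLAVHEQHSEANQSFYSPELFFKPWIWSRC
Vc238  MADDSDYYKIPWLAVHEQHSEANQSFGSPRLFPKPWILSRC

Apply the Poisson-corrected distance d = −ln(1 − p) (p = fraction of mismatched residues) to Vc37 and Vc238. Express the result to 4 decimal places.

0.1582

Differing sites — 3:S/D; 8:A/Y; 27:Y/G; 30:E/R; 33:F/P; 38:W/L.
p = 6/41 = 0.146341.
d = −ln(1 − 0.146341) = −ln(0.853659) = 0.1582.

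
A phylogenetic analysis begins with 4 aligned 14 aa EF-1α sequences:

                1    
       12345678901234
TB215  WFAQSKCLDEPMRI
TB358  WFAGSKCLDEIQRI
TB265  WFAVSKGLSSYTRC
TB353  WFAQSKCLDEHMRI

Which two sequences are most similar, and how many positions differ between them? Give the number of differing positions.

1

Pairwise Hamming distances:
  TB215 vs TB358: 3
  TB215 vs TB265: 7
  TB215 vs TB353: 1
  TB358 vs TB265: 7
  TB358 vs TB353: 3
  TB265 vs TB353: 7
The smallest is 1, between TB215 and TB353.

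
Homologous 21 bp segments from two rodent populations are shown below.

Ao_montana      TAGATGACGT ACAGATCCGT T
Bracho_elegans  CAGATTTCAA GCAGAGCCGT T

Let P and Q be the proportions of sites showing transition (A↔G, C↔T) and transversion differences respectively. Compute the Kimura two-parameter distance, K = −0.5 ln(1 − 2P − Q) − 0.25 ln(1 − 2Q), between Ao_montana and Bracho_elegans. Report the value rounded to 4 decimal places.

0.4432

Differing sites — 1:T/C (Ti); 6:G/T (Tv); 7:A/T (Tv); 9:G/A (Ti); 10:T/A (Tv); 11:A/G (Ti); 16:T/G (Tv).
Of the 7 differences, 3 transitions and 4 transversions over 21 sites: P = 3/21 = 0.142857, Q = 4/21 = 0.190476.
d = −0.5·ln(0.523810) − 0.25·ln(0.619048) = −0.5·(-0.646626) − 0.25·(-0.479572) = 0.4432.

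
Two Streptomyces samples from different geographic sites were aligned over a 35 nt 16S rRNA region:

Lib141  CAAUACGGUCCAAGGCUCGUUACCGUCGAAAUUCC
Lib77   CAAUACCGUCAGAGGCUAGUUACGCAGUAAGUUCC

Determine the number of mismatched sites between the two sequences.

The sequences differ at positions 7 (G/C), 11 (C/A), 12 (A/G), 18 (C/A), 24 (C/G), 25 (G/C), 26 (U/A), 27 (C/G), 28 (G/U), 31 (A/G).
That gives 10 mismatches out of 35 aligned sites, so the Hamming distance is 10.

10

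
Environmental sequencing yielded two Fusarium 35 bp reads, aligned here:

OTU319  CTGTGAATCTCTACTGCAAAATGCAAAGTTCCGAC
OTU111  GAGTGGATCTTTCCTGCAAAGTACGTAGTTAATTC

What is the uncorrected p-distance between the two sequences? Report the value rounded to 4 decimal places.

0.3714

Differing sites — 1:C/G; 2:T/A; 6:A/G; 11:C/T; 13:A/C; 21:A/G; 23:G/A; 25:A/G; 26:A/T; 31:C/A; 32:C/A; 33:G/T; 34:A/T.
There are 13 differences over 35 sites, so p = 13/35 = 0.3714.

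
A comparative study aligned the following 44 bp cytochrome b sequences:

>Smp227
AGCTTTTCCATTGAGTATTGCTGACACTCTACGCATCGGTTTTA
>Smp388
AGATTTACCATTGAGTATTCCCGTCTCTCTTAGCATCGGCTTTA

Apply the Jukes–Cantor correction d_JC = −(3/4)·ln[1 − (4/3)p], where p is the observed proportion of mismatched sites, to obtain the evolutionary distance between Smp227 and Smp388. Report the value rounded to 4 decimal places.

0.2388

Mismatches occur at site 3 (C/A), site 7 (T/A), site 20 (G/C), site 22 (T/C), site 24 (A/T), site 26 (A/T), site 31 (A/T), site 32 (C/A), site 40 (T/C).
p = 9/44 = 0.204545.
d = −0.75 · ln(1 − (4/3)·0.204545) = −0.75 · ln(0.727273) = −0.75 · (-0.318453) = 0.2388.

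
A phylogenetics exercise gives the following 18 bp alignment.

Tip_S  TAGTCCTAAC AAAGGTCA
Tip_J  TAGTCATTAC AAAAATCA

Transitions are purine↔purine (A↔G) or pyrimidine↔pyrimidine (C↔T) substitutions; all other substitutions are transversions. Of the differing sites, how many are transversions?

Differing sites — 6:C/A (Tv); 8:A/T (Tv); 14:G/A (Ti); 15:G/A (Ti).
Of the 4 differences, 2 transitions and 2 transversions, so the answer is 2.

2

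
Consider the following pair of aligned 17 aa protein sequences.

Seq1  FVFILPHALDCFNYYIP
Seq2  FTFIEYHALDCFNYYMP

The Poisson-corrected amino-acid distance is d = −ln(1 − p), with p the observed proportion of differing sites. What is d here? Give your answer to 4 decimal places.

0.2683

Mismatches occur at site 2 (V→T), site 5 (L→E), site 6 (P→Y), site 16 (I→M).
p = 4/17 = 0.235294.
d = −ln(1 − 0.235294) = −ln(0.764706) = 0.2683.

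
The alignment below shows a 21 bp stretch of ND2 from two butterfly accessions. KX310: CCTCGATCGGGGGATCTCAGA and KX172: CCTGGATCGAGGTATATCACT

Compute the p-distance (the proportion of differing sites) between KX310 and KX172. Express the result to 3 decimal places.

The sequences differ at positions 4 (C/G), 10 (G/A), 13 (G/T), 16 (C/A), 20 (G/C), 21 (A/T).
There are 6 differences over 21 sites, so p = 6/21 = 0.286.

0.286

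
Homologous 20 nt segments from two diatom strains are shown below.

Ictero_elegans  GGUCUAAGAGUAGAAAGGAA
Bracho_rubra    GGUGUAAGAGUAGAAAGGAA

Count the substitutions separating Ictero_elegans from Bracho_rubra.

1

The sequences differ at position 4 (C/G).
That gives 1 mismatch out of 20 aligned sites, so the Hamming distance is 1.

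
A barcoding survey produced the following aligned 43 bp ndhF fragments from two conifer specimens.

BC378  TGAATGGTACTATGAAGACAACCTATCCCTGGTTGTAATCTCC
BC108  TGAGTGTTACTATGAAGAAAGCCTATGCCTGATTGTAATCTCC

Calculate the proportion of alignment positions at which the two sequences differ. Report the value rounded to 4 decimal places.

0.1395

Mismatches occur at site 4 (A/G), site 7 (G/T), site 19 (C/A), site 21 (A/G), site 27 (C/G), site 32 (G/A).
There are 6 differences over 43 sites, so p = 6/43 = 0.1395.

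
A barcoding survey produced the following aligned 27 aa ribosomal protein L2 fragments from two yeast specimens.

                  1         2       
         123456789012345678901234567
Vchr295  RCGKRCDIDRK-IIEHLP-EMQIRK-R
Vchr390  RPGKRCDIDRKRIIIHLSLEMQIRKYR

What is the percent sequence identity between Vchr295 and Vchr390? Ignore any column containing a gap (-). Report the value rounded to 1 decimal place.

Excluding the 3 gap columns leaves 24 comparable sites.
The sequences differ at positions 2 (C/P), 15 (E/I), 18 (P/S).
21 of the 24 comparable sites match, so the percent identity is 21/24 × 100 = 87.5%.

87.5%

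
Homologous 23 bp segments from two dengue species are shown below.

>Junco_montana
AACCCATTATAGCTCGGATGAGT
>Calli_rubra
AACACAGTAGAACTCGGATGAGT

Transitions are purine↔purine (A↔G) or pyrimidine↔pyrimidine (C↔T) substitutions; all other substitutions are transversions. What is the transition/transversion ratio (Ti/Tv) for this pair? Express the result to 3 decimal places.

0.333

Differing sites — 4:C/A (Tv); 7:T/G (Tv); 10:T/G (Tv); 12:G/A (Ti).
Of the 4 differences, 1 transition and 3 transversions, so Ti/Tv = 1/3 = 0.333.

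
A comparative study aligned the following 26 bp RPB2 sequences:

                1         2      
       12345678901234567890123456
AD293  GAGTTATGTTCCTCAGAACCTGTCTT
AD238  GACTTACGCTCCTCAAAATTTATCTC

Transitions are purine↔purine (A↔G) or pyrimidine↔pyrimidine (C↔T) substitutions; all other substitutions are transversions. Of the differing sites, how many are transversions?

The sequences differ at positions 3 (G/C, transversion), 7 (T/C, transition), 9 (T/C, transition), 16 (G/A, transition), 19 (C/T, transition), 20 (C/T, transition), 22 (G/A, transition), 26 (T/C, transition).
Of the 8 differences, 7 transitions and 1 transversion, so the answer is 1.

1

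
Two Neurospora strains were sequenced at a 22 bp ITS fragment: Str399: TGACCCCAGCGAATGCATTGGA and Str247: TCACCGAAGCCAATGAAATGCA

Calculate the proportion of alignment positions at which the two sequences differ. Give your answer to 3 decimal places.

0.318

The sequences differ at positions 2 (G/C), 6 (C/G), 7 (C/A), 11 (G/C), 16 (C/A), 18 (T/A), 21 (G/C).
There are 7 differences over 22 sites, so p = 7/22 = 0.318.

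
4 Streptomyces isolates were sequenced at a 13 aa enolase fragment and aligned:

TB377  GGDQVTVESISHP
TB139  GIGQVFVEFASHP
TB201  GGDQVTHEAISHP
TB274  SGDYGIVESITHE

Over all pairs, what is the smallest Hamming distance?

2

Pairwise Hamming distances:
  TB377 vs TB139: 5
  TB377 vs TB201: 2
  TB377 vs TB274: 6
  TB139 vs TB201: 6
  TB139 vs TB274: 10
  TB201 vs TB274: 8
The smallest is 2, between TB377 and TB201.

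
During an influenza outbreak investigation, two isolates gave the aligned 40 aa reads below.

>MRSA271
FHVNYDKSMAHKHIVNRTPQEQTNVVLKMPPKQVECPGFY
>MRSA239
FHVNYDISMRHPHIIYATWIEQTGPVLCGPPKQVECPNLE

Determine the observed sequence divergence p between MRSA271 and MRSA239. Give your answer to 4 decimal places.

0.3750

The sequences differ at positions 7 (K/I), 10 (A/R), 12 (K/P), 15 (V/I), 16 (N/Y), 17 (R/A), 19 (P/W), 20 (Q/I), 24 (N/G), 25 (V/P), 28 (K/C), 29 (M/G), 38 (G/N), 39 (F/L), 40 (Y/E).
There are 15 differences over 40 sites, so p = 15/40 = 0.3750.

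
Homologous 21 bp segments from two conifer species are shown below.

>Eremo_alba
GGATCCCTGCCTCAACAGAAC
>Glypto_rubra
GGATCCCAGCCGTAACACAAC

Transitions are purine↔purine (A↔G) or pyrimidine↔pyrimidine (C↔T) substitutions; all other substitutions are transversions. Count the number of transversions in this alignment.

The sequences differ at positions 8 (T/A, transversion), 12 (T/G, transversion), 13 (C/T, transition), 18 (G/C, transversion).
Of the 4 differences, 1 transition and 3 transversions, so the answer is 3.

3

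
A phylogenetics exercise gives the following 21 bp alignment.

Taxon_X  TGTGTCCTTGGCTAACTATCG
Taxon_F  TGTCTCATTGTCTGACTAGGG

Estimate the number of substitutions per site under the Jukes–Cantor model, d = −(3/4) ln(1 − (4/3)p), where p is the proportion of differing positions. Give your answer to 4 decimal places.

Mismatches occur at site 4 (G/C), site 7 (C/A), site 11 (G/T), site 14 (A/G), site 19 (T/G), site 20 (C/G).
p = 6/21 = 0.285714.
d = −0.75 · ln(1 − (4/3)·0.285714) = −0.75 · ln(0.619048) = −0.75 · (-0.479572) = 0.3597.

0.3597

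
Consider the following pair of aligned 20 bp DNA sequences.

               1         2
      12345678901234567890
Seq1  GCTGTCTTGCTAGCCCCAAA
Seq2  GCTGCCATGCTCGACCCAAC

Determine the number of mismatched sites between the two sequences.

5

Mismatches occur at site 5 (T/C), site 7 (T/A), site 12 (A/C), site 14 (C/A), site 20 (A/C).
That gives 5 mismatches out of 20 aligned sites, so the Hamming distance is 5.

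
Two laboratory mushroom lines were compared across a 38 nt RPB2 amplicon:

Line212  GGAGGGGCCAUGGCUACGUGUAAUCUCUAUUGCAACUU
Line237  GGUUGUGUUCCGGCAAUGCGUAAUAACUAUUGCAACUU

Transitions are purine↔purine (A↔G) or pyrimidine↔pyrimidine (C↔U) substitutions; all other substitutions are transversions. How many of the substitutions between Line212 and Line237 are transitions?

The sequences differ at positions 3 (A/U, transversion), 4 (G/U, transversion), 6 (G/U, transversion), 8 (C/U, transition), 9 (C/U, transition), 10 (A/C, transversion), 11 (U/C, transition), 15 (U/A, transversion), 17 (C/U, transition), 19 (U/C, transition), 25 (C/A, transversion), 26 (U/A, transversion).
Of the 12 differences, 5 transitions and 7 transversions, so the answer is 5.

5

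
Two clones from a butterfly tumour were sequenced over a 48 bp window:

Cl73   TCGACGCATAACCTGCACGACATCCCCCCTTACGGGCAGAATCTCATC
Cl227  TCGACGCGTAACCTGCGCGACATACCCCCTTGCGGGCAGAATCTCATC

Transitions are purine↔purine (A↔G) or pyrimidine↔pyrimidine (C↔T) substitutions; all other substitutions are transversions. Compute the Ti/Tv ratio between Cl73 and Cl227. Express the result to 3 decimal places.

Mismatches occur at site 8 (A→G, transition), site 17 (A→G, transition), site 24 (C→A, transversion), site 32 (A→G, transition).
Of the 4 differences, 3 transitions and 1 transversion, so Ti/Tv = 3/1 = 3.000.

3.000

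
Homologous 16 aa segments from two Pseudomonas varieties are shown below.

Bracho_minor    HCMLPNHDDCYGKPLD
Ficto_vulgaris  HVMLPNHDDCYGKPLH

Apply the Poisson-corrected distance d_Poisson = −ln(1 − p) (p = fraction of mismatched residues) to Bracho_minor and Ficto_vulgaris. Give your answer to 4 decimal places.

0.1335

The sequences differ at positions 2 (C/V), 16 (D/H).
p = 2/16 = 0.125000.
d = −ln(1 − 0.125000) = −ln(0.875000) = 0.1335.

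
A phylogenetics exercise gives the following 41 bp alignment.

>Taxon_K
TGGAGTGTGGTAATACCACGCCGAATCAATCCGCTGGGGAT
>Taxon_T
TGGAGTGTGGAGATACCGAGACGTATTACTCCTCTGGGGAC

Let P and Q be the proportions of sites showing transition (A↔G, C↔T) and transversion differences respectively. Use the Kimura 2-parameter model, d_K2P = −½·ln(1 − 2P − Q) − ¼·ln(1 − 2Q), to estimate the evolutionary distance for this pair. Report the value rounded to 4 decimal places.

Differing sites — 11:T/A (Tv); 12:A/G (Ti); 18:A/G (Ti); 19:C/A (Tv); 21:C/A (Tv); 24:A/T (Tv); 27:C/T (Ti); 29:A/C (Tv); 33:G/T (Tv); 41:T/C (Ti).
Of the 10 differences, 4 transitions and 6 transversions over 41 sites: P = 4/41 = 0.097561, Q = 6/41 = 0.146341.
d = −0.5·ln(0.658537) − 0.25·ln(0.707318) = −0.5·(-0.417735) − 0.25·(-0.346275) = 0.2954.

0.2954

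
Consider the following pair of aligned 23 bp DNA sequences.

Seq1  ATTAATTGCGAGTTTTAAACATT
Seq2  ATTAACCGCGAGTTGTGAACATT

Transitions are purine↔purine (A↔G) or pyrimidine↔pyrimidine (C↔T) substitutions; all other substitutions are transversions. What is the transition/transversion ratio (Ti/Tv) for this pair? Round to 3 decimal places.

3.000

Mismatches occur at site 6 (T/C, transition), site 7 (T/C, transition), site 15 (T/G, transversion), site 17 (A/G, transition).
Of the 4 differences, 3 transitions and 1 transversion, so Ti/Tv = 3/1 = 3.000.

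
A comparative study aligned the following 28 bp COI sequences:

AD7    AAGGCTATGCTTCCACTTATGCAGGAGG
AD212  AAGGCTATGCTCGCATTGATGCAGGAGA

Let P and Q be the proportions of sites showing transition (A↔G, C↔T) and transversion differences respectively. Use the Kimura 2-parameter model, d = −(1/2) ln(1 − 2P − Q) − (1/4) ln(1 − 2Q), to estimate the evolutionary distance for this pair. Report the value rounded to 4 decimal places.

The sequences differ at positions 12 (T/C, transition), 13 (C/G, transversion), 16 (C/T, transition), 18 (T/G, transversion), 28 (G/A, transition).
Of the 5 differences, 3 transitions and 2 transversions over 28 sites: P = 3/28 = 0.107143, Q = 2/28 = 0.071429.
d = −0.5·ln(0.714285) − 0.25·ln(0.857142) = −0.5·(-0.336473) − 0.25·(-0.154152) = 0.2068.

0.2068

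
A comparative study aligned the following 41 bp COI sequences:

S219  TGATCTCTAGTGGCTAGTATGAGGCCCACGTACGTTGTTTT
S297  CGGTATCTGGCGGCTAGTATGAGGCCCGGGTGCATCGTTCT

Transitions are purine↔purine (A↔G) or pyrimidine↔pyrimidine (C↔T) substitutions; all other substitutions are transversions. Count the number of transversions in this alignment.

The sequences differ at positions 1 (T/C, transition), 3 (A/G, transition), 5 (C/A, transversion), 9 (A/G, transition), 11 (T/C, transition), 28 (A/G, transition), 29 (C/G, transversion), 32 (A/G, transition), 34 (G/A, transition), 36 (T/C, transition), 40 (T/C, transition).
Of the 11 differences, 9 transitions and 2 transversions, so the answer is 2.

2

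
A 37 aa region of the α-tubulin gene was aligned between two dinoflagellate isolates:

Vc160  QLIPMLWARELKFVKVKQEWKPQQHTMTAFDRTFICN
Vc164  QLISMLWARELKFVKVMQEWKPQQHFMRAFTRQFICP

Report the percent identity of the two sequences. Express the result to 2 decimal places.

The sequences differ at positions 4 (P/S), 17 (K/M), 26 (T/F), 28 (T/R), 31 (D/T), 33 (T/Q), 37 (N/P).
30 of the 37 sites match, so the percent identity is 30/37 × 100 = 81.08%.

81.08%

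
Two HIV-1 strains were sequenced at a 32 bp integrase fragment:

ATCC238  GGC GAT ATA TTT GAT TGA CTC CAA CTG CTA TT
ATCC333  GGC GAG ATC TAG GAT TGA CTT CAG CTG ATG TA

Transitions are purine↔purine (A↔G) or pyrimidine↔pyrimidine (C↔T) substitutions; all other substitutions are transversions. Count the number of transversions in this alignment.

Mismatches occur at site 6 (T↔G, transversion), site 9 (A↔C, transversion), site 11 (T↔A, transversion), site 12 (T↔G, transversion), site 21 (C↔T, transition), site 24 (A↔G, transition), site 28 (C↔A, transversion), site 30 (A↔G, transition), site 32 (T↔A, transversion).
Of the 9 differences, 3 transitions and 6 transversions, so the answer is 6.

6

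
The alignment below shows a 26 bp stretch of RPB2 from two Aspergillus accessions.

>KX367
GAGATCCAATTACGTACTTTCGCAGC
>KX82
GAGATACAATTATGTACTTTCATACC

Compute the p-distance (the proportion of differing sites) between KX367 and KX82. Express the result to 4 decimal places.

0.1923

Mismatches occur at site 6 (C→A), site 13 (C→T), site 22 (G→A), site 23 (C→T), site 25 (G→C).
There are 5 differences over 26 sites, so p = 5/26 = 0.1923.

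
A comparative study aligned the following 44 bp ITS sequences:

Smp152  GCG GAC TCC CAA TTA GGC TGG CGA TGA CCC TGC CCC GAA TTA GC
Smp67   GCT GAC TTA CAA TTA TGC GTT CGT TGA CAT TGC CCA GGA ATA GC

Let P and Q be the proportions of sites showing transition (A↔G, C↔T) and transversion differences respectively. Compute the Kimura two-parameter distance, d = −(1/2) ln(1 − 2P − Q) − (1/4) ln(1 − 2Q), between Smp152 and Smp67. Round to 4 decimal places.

Differing sites — 3:G/T (Tv); 8:C/T (Ti); 9:C/A (Tv); 16:G/T (Tv); 19:T/G (Tv); 20:G/T (Tv); 21:G/T (Tv); 24:A/T (Tv); 29:C/A (Tv); 30:C/T (Ti); 36:C/A (Tv); 38:A/G (Ti); 40:T/A (Tv).
Of the 13 differences, 3 transitions and 10 transversions over 44 sites: P = 3/44 = 0.068182, Q = 10/44 = 0.227273.
d = −0.5·ln(0.636363) − 0.25·ln(0.545454) = −0.5·(-0.451986) − 0.25·(-0.606137) = 0.3775.

0.3775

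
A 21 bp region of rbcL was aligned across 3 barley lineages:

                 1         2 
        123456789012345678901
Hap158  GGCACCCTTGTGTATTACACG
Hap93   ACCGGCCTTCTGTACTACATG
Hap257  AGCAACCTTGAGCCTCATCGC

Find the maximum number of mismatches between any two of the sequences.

13

Pairwise Hamming distances:
  Hap158 vs Hap93: 7
  Hap158 vs Hap257: 10
  Hap93 vs Hap257: 13
The largest is 13, between Hap93 and Hap257.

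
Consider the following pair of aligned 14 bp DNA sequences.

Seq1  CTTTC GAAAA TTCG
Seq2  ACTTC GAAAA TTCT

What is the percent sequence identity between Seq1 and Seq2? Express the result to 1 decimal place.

78.6%

The sequences differ at positions 1 (C/A), 2 (T/C), 14 (G/T).
11 of the 14 sites match, so the percent identity is 11/14 × 100 = 78.6%.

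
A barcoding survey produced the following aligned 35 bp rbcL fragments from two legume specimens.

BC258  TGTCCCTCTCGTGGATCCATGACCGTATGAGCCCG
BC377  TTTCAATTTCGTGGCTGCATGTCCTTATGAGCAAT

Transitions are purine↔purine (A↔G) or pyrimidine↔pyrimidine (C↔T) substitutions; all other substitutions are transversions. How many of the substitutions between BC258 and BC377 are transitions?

Differing sites — 2:G/T (Tv); 5:C/A (Tv); 6:C/A (Tv); 8:C/T (Ti); 15:A/C (Tv); 17:C/G (Tv); 22:A/T (Tv); 25:G/T (Tv); 33:C/A (Tv); 34:C/A (Tv); 35:G/T (Tv).
Of the 11 differences, 1 transition and 10 transversions, so the answer is 1.

1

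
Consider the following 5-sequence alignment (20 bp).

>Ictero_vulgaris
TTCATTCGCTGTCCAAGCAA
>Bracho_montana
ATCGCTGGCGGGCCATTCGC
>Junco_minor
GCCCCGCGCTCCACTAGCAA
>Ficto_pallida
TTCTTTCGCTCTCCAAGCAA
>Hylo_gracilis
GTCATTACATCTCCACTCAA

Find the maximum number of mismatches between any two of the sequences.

14

Pairwise Hamming distances:
  Ictero_vulgaris vs Bracho_montana: 10
  Ictero_vulgaris vs Junco_minor: 9
  Ictero_vulgaris vs Ficto_pallida: 2
  Ictero_vulgaris vs Hylo_gracilis: 7
  Bracho_montana vs Junco_minor: 14
  Bracho_montana vs Ficto_pallida: 11
  Bracho_montana vs Hylo_gracilis: 12
  Junco_minor vs Ficto_pallida: 8
  Junco_minor vs Hylo_gracilis: 12
  Ficto_pallida vs Hylo_gracilis: 7
The largest is 14, between Bracho_montana and Junco_minor.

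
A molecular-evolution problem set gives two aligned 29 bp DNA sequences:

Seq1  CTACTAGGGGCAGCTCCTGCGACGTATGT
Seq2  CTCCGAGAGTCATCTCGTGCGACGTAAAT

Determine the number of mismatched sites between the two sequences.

Differing sites — 3:A/C; 5:T/G; 8:G/A; 10:G/T; 13:G/T; 17:C/G; 27:T/A; 28:G/A.
That gives 8 mismatches out of 29 aligned sites, so the Hamming distance is 8.

8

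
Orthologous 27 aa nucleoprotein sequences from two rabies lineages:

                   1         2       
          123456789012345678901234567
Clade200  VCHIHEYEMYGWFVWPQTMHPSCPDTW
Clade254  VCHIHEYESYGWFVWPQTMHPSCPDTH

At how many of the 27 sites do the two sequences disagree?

Mismatches occur at site 9 (M/S), site 27 (W/H).
That gives 2 mismatches out of 27 aligned sites, so the Hamming distance is 2.

2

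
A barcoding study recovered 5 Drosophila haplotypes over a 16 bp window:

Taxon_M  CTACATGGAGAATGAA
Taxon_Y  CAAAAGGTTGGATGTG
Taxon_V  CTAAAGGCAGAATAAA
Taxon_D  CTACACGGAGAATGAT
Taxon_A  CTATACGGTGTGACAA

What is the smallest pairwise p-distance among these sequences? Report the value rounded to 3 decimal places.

Pairwise Hamming distances:
  Taxon_M vs Taxon_Y: 8
  Taxon_M vs Taxon_V: 4
  Taxon_M vs Taxon_D: 2
  Taxon_M vs Taxon_A: 7
  Taxon_Y vs Taxon_V: 7
  Taxon_Y vs Taxon_D: 8
  Taxon_Y vs Taxon_A: 10
  Taxon_V vs Taxon_D: 5
  Taxon_V vs Taxon_A: 8
  Taxon_D vs Taxon_A: 7
The smallest is 2 mismatches, between Taxon_M and Taxon_D; p = 2/16 = 0.125.

0.125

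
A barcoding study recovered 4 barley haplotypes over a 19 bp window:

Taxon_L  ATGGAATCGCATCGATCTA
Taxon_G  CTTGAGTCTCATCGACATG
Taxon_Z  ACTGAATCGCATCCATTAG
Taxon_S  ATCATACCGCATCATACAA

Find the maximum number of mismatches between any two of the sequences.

Pairwise Hamming distances:
  Taxon_L vs Taxon_G: 7
  Taxon_L vs Taxon_Z: 6
  Taxon_L vs Taxon_S: 8
  Taxon_G vs Taxon_Z: 8
  Taxon_G vs Taxon_S: 13
  Taxon_Z vs Taxon_S: 10
The largest is 13, between Taxon_G and Taxon_S.

13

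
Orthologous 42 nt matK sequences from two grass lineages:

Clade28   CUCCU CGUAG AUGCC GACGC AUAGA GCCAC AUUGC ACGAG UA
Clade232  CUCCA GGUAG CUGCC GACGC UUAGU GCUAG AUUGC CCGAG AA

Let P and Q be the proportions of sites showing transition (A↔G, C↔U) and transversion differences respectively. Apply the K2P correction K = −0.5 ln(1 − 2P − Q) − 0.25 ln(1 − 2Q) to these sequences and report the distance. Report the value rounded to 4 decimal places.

0.2559

Mismatches occur at site 5 (U/A, transversion), site 6 (C/G, transversion), site 11 (A/C, transversion), site 21 (A/U, transversion), site 25 (A/U, transversion), site 28 (C/U, transition), site 30 (C/G, transversion), site 36 (A/C, transversion), site 41 (U/A, transversion).
Of the 9 differences, 1 transition and 8 transversions over 42 sites: P = 1/42 = 0.023810, Q = 8/42 = 0.190476.
d = −0.5·ln(0.761904) − 0.25·ln(0.619048) = −0.5·(-0.271935) − 0.25·(-0.479572) = 0.2559.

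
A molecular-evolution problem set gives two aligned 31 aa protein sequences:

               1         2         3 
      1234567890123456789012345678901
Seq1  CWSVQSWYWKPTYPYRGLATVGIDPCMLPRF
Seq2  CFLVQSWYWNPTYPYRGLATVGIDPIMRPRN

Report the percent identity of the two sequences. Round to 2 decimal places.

The sequences differ at positions 2 (W/F), 3 (S/L), 10 (K/N), 26 (C/I), 28 (L/R), 31 (F/N).
25 of the 31 sites match, so the percent identity is 25/31 × 100 = 80.65%.

80.65%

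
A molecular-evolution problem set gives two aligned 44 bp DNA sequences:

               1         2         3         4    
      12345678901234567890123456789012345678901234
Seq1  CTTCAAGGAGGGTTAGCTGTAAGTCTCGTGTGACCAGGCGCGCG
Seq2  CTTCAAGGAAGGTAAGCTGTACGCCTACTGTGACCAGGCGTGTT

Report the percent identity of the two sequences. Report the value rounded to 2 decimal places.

79.55%

Differing sites — 10:G/A; 14:T/A; 22:A/C; 24:T/C; 27:C/A; 28:G/C; 41:C/T; 43:C/T; 44:G/T.
35 of the 44 sites match, so the percent identity is 35/44 × 100 = 79.55%.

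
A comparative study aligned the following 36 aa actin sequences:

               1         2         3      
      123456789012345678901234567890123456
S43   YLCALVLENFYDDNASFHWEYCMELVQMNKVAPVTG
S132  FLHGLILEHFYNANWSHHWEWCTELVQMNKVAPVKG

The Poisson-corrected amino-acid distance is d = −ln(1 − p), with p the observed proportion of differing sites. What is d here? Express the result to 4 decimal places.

The sequences differ at positions 1 (Y/F), 3 (C/H), 4 (A/G), 6 (V/I), 9 (N/H), 12 (D/N), 13 (D/A), 15 (A/W), 17 (F/H), 21 (Y/W), 23 (M/T), 35 (T/K).
p = 12/36 = 0.333333.
d = −ln(1 − 0.333333) = −ln(0.666667) = 0.4055.

0.4055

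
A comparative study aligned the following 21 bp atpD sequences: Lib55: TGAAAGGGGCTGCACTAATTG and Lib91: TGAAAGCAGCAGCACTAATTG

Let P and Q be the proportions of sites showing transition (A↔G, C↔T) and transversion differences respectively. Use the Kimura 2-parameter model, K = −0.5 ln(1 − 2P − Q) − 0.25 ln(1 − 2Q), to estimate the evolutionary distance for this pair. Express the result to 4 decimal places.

Differing sites — 7:G/C (Tv); 8:G/A (Ti); 11:T/A (Tv).
Of the 3 differences, 1 transition and 2 transversions over 21 sites: P = 1/21 = 0.047619, Q = 2/21 = 0.095238.
d = −0.5·ln(0.809524) − 0.25·ln(0.809524) = −0.5·(-0.211309) − 0.25·(-0.211309) = 0.1585.

0.1585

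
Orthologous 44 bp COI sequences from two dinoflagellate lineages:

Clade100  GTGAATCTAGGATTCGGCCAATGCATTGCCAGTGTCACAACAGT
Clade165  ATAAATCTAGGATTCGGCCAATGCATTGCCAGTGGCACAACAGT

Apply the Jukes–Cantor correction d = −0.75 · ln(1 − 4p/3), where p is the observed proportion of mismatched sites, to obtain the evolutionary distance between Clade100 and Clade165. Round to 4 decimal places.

0.0715

Differing sites — 1:G/A; 3:G/A; 35:T/G.
p = 3/44 = 0.068182.
d = −0.75 · ln(1 − (4/3)·0.068182) = −0.75 · ln(0.909091) = −0.75 · (-0.095310) = 0.0715.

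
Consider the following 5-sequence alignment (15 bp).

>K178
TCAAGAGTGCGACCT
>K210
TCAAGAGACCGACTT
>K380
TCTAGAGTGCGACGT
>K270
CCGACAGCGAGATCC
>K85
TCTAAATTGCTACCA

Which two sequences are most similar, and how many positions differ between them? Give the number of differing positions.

Pairwise Hamming distances:
  K178 vs K210: 3
  K178 vs K380: 2
  K178 vs K270: 7
  K178 vs K85: 5
  K210 vs K380: 4
  K210 vs K270: 9
  K210 vs K85: 8
  K380 vs K270: 8
  K380 vs K85: 5
  K270 vs K85: 9
The smallest is 2, between K178 and K380.

2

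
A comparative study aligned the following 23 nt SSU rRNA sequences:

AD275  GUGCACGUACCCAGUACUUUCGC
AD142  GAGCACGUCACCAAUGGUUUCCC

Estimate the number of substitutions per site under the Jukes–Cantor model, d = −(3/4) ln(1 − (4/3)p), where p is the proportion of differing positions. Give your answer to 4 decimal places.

The sequences differ at positions 2 (U/A), 9 (A/C), 10 (C/A), 14 (G/A), 16 (A/G), 17 (C/G), 22 (G/C).
p = 7/23 = 0.304348.
d = −0.75 · ln(1 − (4/3)·0.304348) = −0.75 · ln(0.594203) = −0.75 · (-0.520534) = 0.3904.

0.3904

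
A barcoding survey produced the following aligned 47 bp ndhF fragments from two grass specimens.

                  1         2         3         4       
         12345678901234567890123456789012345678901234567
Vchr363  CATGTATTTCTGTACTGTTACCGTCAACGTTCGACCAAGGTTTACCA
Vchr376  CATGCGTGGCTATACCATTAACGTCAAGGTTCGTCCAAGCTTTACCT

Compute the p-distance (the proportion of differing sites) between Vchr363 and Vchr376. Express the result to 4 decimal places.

0.2553

Mismatches occur at site 5 (T/C), site 6 (A/G), site 8 (T/G), site 9 (T/G), site 12 (G/A), site 16 (T/C), site 17 (G/A), site 21 (C/A), site 28 (C/G), site 34 (A/T), site 40 (G/C), site 47 (A/T).
There are 12 differences over 47 sites, so p = 12/47 = 0.2553.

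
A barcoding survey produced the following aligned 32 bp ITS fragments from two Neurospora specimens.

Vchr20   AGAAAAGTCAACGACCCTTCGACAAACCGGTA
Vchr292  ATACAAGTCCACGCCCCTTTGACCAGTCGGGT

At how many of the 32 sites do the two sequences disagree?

10

Mismatches occur at site 2 (G/T), site 4 (A/C), site 10 (A/C), site 14 (A/C), site 20 (C/T), site 24 (A/C), site 26 (A/G), site 27 (C/T), site 31 (T/G), site 32 (A/T).
That gives 10 mismatches out of 32 aligned sites, so the Hamming distance is 10.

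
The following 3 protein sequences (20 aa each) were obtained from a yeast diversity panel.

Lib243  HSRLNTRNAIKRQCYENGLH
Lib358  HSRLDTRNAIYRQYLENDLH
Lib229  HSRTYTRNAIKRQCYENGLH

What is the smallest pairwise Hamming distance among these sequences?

Pairwise Hamming distances:
  Lib243 vs Lib358: 5
  Lib243 vs Lib229: 2
  Lib358 vs Lib229: 6
The smallest is 2, between Lib243 and Lib229.

2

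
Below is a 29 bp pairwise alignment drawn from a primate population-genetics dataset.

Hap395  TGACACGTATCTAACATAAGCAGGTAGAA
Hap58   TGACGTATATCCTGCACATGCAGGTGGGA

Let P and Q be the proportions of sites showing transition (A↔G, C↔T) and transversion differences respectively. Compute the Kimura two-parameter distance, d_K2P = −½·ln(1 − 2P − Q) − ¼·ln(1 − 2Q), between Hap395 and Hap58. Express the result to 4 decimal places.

0.5218

The sequences differ at positions 5 (A/G, transition), 6 (C/T, transition), 7 (G/A, transition), 12 (T/C, transition), 13 (A/T, transversion), 14 (A/G, transition), 17 (T/C, transition), 19 (A/T, transversion), 26 (A/G, transition), 28 (A/G, transition).
Of the 10 differences, 8 transitions and 2 transversions over 29 sites: P = 8/29 = 0.275862, Q = 2/29 = 0.068966.
d = −0.5·ln(0.379310) − 0.25·ln(0.862068) = −0.5·(-0.969401) − 0.25·(-0.148421) = 0.5218.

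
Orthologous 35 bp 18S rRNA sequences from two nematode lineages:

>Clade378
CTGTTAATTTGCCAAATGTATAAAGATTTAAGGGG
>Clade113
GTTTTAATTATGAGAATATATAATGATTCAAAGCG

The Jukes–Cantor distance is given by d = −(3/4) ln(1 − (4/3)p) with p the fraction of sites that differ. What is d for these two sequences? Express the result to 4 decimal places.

0.4582

Mismatches occur at site 1 (C↔G), site 3 (G↔T), site 10 (T↔A), site 11 (G↔T), site 12 (C↔G), site 13 (C↔A), site 14 (A↔G), site 18 (G↔A), site 24 (A↔T), site 29 (T↔C), site 32 (G↔A), site 34 (G↔C).
p = 12/35 = 0.342857.
d = −0.75 · ln(1 − (4/3)·0.342857) = −0.75 · ln(0.542857) = −0.75 · (-0.610909) = 0.4582.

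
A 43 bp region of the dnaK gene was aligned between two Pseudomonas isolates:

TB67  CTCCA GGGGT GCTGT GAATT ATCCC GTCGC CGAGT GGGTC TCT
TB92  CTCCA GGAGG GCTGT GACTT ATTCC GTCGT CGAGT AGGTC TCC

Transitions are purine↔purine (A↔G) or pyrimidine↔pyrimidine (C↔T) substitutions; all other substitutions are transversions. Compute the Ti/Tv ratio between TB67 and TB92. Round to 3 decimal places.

2.500

Differing sites — 8:G/A (Ti); 10:T/G (Tv); 18:A/C (Tv); 23:C/T (Ti); 30:C/T (Ti); 36:G/A (Ti); 43:T/C (Ti).
Of the 7 differences, 5 transitions and 2 transversions, so Ti/Tv = 5/2 = 2.500.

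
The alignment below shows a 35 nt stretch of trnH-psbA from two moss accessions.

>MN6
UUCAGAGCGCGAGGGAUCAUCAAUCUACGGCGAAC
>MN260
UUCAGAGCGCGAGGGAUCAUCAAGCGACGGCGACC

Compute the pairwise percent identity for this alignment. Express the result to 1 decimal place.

Mismatches occur at site 24 (U/G), site 26 (U/G), site 34 (A/C).
32 of the 35 sites match, so the percent identity is 32/35 × 100 = 91.4%.

91.4%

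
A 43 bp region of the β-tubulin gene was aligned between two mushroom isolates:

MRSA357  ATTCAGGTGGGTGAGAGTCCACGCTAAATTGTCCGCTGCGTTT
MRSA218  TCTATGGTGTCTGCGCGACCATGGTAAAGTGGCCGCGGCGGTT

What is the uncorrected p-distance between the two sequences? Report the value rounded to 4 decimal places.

The sequences differ at positions 1 (A/T), 2 (T/C), 4 (C/A), 5 (A/T), 10 (G/T), 11 (G/C), 14 (A/C), 16 (A/C), 18 (T/A), 22 (C/T), 24 (C/G), 29 (T/G), 32 (T/G), 37 (T/G), 41 (T/G).
There are 15 differences over 43 sites, so p = 15/43 = 0.3488.

0.3488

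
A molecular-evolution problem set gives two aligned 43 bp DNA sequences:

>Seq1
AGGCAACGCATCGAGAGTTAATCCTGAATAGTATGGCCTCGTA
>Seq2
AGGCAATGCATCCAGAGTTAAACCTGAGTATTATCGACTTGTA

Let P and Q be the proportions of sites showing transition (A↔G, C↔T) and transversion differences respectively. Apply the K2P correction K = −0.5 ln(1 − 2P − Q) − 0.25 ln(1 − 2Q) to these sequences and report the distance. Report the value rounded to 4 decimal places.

Mismatches occur at site 7 (C/T, transition), site 13 (G/C, transversion), site 22 (T/A, transversion), site 28 (A/G, transition), site 31 (G/T, transversion), site 35 (G/C, transversion), site 37 (C/A, transversion), site 40 (C/T, transition).
Of the 8 differences, 3 transitions and 5 transversions over 43 sites: P = 3/43 = 0.069767, Q = 5/43 = 0.116279.
d = −0.5·ln(0.744187) − 0.25·ln(0.767442) = −0.5·(-0.295463) − 0.25·(-0.264692) = 0.2139.

0.2139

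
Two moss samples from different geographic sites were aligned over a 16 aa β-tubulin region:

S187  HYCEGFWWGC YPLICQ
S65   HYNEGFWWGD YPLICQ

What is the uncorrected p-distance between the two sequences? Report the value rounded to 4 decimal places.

0.1250

Mismatches occur at site 3 (C↔N), site 10 (C↔D).
There are 2 differences over 16 sites, so p = 2/16 = 0.1250.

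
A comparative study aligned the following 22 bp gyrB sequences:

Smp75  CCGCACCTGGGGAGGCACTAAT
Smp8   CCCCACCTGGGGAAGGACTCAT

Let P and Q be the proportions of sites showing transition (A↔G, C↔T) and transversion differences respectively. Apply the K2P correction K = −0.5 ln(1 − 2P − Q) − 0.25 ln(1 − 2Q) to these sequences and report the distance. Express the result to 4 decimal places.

0.2085

Differing sites — 3:G/C (Tv); 14:G/A (Ti); 16:C/G (Tv); 20:A/C (Tv).
Of the 4 differences, 1 transition and 3 transversions over 22 sites: P = 1/22 = 0.045455, Q = 3/22 = 0.136364.
d = −0.5·ln(0.772726) − 0.25·ln(0.727272) = −0.5·(-0.257831) − 0.25·(-0.318455) = 0.2085.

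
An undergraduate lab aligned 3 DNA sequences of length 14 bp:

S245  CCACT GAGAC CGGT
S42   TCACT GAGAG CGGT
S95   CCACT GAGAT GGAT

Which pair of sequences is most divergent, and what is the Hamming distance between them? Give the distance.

Pairwise Hamming distances:
  S245 vs S42: 2
  S245 vs S95: 3
  S42 vs S95: 4
The largest is 4, between S42 and S95.

4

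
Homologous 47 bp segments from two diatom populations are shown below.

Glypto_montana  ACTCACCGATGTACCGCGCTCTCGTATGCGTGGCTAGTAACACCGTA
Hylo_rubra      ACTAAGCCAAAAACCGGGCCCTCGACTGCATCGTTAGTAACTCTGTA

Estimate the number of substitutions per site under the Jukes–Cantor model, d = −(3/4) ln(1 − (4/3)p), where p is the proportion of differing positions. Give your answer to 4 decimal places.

0.4157

The sequences differ at positions 4 (C/A), 6 (C/G), 8 (G/C), 10 (T/A), 11 (G/A), 12 (T/A), 17 (C/G), 20 (T/C), 25 (T/A), 26 (A/C), 30 (G/A), 32 (G/C), 34 (C/T), 42 (A/T), 44 (C/T).
p = 15/47 = 0.319149.
d = −0.75 · ln(1 − (4/3)·0.319149) = −0.75 · ln(0.574468) = −0.75 · (-0.554311) = 0.4157.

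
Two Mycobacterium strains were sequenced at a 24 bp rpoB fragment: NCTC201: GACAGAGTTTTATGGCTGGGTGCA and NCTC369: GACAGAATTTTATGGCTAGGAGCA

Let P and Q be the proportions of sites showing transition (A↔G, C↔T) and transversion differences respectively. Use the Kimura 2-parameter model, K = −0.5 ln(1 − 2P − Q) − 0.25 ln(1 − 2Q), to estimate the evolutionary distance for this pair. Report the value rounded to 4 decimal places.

Differing sites — 7:G/A (Ti); 18:G/A (Ti); 21:T/A (Tv).
Of the 3 differences, 2 transitions and 1 transversion over 24 sites: P = 2/24 = 0.083333, Q = 1/24 = 0.041667.
d = −0.5·ln(0.791667) − 0.25·ln(0.916666) = −0.5·(-0.233614) − 0.25·(-0.087012) = 0.1386.

0.1386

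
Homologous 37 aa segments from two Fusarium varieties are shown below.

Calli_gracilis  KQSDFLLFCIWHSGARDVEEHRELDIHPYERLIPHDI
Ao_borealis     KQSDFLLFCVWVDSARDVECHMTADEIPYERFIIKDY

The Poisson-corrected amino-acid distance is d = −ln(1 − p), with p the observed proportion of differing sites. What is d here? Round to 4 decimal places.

0.4754

Mismatches occur at site 10 (I↔V), site 12 (H↔V), site 13 (S↔D), site 14 (G↔S), site 20 (E↔C), site 22 (R↔M), site 23 (E↔T), site 24 (L↔A), site 26 (I↔E), site 27 (H↔I), site 32 (L↔F), site 34 (P↔I), site 35 (H↔K), site 37 (I↔Y).
p = 14/37 = 0.378378.
d = −ln(1 − 0.378378) = −ln(0.621622) = 0.4754.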